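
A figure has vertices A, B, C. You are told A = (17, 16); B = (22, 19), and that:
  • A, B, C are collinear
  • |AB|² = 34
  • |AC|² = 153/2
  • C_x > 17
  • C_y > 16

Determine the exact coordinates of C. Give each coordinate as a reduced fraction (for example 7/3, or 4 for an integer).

1. C_x = 49/2  [[A, B, C are collinear ⇒ -3x+5y-29=0] ∩ [|C−(17, 16)|²=153/2]]
2. C_y = 41/2  [[A, B, C are collinear ⇒ -3x+5y-29=0] ∩ [|C−(17, 16)|²=153/2]]
   so C = (49/2, 41/2)

C = (49/2, 41/2)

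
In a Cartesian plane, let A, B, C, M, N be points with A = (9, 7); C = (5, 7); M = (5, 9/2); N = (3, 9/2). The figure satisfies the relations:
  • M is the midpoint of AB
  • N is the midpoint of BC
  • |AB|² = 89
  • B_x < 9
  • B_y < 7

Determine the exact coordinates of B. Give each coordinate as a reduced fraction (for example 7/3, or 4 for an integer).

1. B_x = 1  [B = 2·M−A = 2·(5, 9/2)−(9, 7)]
2. B_y = 2  [B = 2·M−A = 2·(5, 9/2)−(9, 7)]
   so B = (1, 2)

B = (1, 2)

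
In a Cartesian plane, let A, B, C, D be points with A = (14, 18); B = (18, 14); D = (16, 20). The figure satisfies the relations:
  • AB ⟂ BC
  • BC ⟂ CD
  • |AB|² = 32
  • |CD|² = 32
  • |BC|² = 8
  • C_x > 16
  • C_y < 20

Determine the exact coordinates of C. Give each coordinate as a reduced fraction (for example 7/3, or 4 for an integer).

1. C_x = 20  [[AB ⟂ BC ⇒ 4x-4y-16=0] ∩ [|C−(16, 20)|²=32]]
2. C_y = 16  [[AB ⟂ BC ⇒ 4x-4y-16=0] ∩ [|C−(16, 20)|²=32]]
   so C = (20, 16)

C = (20, 16)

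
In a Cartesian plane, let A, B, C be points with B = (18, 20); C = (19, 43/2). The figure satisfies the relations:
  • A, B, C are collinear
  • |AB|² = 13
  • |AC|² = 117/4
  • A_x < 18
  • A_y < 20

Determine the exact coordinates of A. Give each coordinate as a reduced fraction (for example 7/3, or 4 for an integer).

A = (16, 17)

1. A_x = 16  [[A, B, C are collinear ⇒ -3/2x+1y+7=0] ∩ [|A−(18, 20)|²=13]]
2. A_y = 17  [[A, B, C are collinear ⇒ -3/2x+1y+7=0] ∩ [|A−(18, 20)|²=13]]
   so A = (16, 17)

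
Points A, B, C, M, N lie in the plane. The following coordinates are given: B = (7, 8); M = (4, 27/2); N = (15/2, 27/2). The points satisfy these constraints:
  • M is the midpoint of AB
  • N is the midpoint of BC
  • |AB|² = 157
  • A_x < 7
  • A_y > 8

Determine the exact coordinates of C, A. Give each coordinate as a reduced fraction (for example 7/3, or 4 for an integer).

C = (8, 19)
A = (1, 19)

1. A_x = 1  [A = 2·M−B = 2·(4, 27/2)−(7, 8)]
2. A_y = 19  [A = 2·M−B = 2·(4, 27/2)−(7, 8)]
   so A = (1, 19)
3. C_x = 8  [C = 2·N−B = 2·(15/2, 27/2)−(7, 8)]
4. C_y = 19  [C = 2·N−B = 2·(15/2, 27/2)−(7, 8)]
   so C = (8, 19)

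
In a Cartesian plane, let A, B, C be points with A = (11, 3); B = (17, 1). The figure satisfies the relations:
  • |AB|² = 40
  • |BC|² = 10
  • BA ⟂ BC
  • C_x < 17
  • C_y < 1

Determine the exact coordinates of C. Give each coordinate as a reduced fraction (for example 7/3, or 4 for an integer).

1. C_x = 16  [[BA ⟂ BC ⇒ -6x+2y+100=0] ∩ [|C−(17, 1)|²=10]]
2. C_y = -2  [[BA ⟂ BC ⇒ -6x+2y+100=0] ∩ [|C−(17, 1)|²=10]]
   so C = (16, -2)

C = (16, -2)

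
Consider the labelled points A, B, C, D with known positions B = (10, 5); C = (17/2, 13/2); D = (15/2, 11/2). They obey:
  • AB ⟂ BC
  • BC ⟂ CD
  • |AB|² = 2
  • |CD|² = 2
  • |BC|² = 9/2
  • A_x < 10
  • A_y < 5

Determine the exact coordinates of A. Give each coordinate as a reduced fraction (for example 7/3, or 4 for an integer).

1. A_x = 9  [[AB ⟂ BC ⇒ 3/2x-3/2y-15/2=0] ∩ [|A−(10, 5)|²=2]]
2. A_y = 4  [[AB ⟂ BC ⇒ 3/2x-3/2y-15/2=0] ∩ [|A−(10, 5)|²=2]]
   so A = (9, 4)

A = (9, 4)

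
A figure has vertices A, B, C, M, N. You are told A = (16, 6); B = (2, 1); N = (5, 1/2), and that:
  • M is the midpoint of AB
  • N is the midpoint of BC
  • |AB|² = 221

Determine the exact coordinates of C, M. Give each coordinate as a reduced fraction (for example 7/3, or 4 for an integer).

1. M_x = 9  [2·M = A+B = (16, 6)+(2, 1)]
2. M_y = 7/2  [2·M = A+B = (16, 6)+(2, 1)]
   so M = (9, 7/2)
3. C_x = 8  [C = 2·N−B = 2·(5, 1/2)−(2, 1)]
4. C_y = 0  [C = 2·N−B = 2·(5, 1/2)−(2, 1)]
   so C = (8, 0)

C = (8, 0)
M = (9, 7/2)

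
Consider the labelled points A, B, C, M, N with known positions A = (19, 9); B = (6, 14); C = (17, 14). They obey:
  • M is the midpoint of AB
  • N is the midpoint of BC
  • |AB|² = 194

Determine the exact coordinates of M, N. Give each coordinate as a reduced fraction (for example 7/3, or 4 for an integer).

M = (25/2, 23/2)
N = (23/2, 14)

1. M_x = 25/2  [2·M = A+B = (19, 9)+(6, 14)]
2. M_y = 23/2  [2·M = A+B = (19, 9)+(6, 14)]
   so M = (25/2, 23/2)
3. N_x = 23/2  [2·N = B+C = (6, 14)+(17, 14)]
4. N_y = 14  [2·N = B+C = (6, 14)+(17, 14)]
   so N = (23/2, 14)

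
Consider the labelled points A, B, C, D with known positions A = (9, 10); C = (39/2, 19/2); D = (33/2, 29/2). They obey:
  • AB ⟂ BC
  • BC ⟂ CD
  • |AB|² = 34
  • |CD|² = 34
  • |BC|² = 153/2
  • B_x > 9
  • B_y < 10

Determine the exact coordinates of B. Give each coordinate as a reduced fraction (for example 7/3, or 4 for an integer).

1. B_x = 12  [[BC ⟂ CD ⇒ 3x-5y-11=0] ∩ [|B−(9, 10)|²=34]]
2. B_y = 5  [[BC ⟂ CD ⇒ 3x-5y-11=0] ∩ [|B−(9, 10)|²=34]]
   so B = (12, 5)

B = (12, 5)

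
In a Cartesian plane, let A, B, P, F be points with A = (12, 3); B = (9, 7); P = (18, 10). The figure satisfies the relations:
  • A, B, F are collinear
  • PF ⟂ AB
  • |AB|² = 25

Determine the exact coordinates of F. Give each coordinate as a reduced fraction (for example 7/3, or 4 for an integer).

1. F_x = 54/5  [[A, B, F are collinear ⇒ -4x-3y+57=0] ∩ [PF ⟂ AB ⇒ -3x+4y+14=0]]
2. F_y = 23/5  [[A, B, F are collinear ⇒ -4x-3y+57=0] ∩ [PF ⟂ AB ⇒ -3x+4y+14=0]]
   so F = (54/5, 23/5)

F = (54/5, 23/5)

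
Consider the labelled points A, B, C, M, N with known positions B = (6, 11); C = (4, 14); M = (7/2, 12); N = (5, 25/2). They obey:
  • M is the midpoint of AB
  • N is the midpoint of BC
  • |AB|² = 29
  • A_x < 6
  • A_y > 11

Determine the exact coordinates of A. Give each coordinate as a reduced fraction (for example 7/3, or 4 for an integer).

A = (1, 13)

1. A_x = 1  [A = 2·M−B = 2·(7/2, 12)−(6, 11)]
2. A_y = 13  [A = 2·M−B = 2·(7/2, 12)−(6, 11)]
   so A = (1, 13)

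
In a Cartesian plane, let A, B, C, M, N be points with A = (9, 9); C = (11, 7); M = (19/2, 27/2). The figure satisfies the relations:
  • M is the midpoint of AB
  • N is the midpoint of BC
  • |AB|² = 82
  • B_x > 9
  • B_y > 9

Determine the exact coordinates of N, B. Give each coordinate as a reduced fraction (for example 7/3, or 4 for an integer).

N = (21/2, 25/2)
B = (10, 18)

1. B_x = 10  [B = 2·M−A = 2·(19/2, 27/2)−(9, 9)]
2. B_y = 18  [B = 2·M−A = 2·(19/2, 27/2)−(9, 9)]
   so B = (10, 18)
3. N_x = 21/2  [2·N = B+C = (10, 18)+(11, 7)]
4. N_y = 25/2  [2·N = B+C = (10, 18)+(11, 7)]
   so N = (21/2, 25/2)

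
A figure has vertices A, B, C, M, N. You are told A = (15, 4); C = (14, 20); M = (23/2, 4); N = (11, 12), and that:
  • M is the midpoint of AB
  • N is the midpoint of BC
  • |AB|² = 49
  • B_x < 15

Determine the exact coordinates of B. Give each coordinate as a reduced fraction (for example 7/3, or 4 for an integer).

1. B_x = 8  [B = 2·M−A = 2·(23/2, 4)−(15, 4)]
2. B_y = 4  [B = 2·M−A = 2·(23/2, 4)−(15, 4)]
   so B = (8, 4)

B = (8, 4)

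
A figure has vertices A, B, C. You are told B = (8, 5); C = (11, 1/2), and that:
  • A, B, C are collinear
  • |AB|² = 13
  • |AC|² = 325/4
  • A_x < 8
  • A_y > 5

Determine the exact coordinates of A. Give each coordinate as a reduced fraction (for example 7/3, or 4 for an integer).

A = (6, 8)

1. A_x = 6  [[A, B, C are collinear ⇒ 9/2x+3y-51=0] ∩ [|A−(8, 5)|²=13]]
2. A_y = 8  [[A, B, C are collinear ⇒ 9/2x+3y-51=0] ∩ [|A−(8, 5)|²=13]]
   so A = (6, 8)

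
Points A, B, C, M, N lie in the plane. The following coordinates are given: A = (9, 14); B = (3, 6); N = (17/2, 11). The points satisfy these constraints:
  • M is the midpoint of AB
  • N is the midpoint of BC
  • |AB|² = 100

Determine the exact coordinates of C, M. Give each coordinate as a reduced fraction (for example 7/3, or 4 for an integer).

C = (14, 16)
M = (6, 10)

1. M_x = 6  [2·M = A+B = (9, 14)+(3, 6)]
2. M_y = 10  [2·M = A+B = (9, 14)+(3, 6)]
   so M = (6, 10)
3. C_x = 14  [C = 2·N−B = 2·(17/2, 11)−(3, 6)]
4. C_y = 16  [C = 2·N−B = 2·(17/2, 11)−(3, 6)]
   so C = (14, 16)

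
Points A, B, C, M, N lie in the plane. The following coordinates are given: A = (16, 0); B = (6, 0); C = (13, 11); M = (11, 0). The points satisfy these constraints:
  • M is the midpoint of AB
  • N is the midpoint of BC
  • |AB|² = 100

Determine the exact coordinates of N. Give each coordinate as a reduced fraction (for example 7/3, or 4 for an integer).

1. N_x = 19/2  [2·N = B+C = (6, 0)+(13, 11)]
2. N_y = 11/2  [2·N = B+C = (6, 0)+(13, 11)]
   so N = (19/2, 11/2)

N = (19/2, 11/2)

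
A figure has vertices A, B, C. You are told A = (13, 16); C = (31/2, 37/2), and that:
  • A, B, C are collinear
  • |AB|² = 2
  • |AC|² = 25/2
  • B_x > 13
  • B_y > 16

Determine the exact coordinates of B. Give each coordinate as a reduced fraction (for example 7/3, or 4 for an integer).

B = (14, 17)

1. B_x = 14  [[A, B, C are collinear ⇒ 5/2x-5/2y+15/2=0] ∩ [|B−(13, 16)|²=2]]
2. B_y = 17  [[A, B, C are collinear ⇒ 5/2x-5/2y+15/2=0] ∩ [|B−(13, 16)|²=2]]
   so B = (14, 17)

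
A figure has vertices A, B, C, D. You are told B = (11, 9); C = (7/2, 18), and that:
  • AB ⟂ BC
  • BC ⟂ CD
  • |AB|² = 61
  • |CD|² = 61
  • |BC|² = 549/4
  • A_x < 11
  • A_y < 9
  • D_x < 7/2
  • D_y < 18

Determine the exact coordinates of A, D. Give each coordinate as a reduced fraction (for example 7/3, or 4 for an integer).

1. A_x = 5  [[AB ⟂ BC ⇒ 15/2x-9y-3/2=0] ∩ [|A−(11, 9)|²=61]]
2. A_y = 4  [[AB ⟂ BC ⇒ 15/2x-9y-3/2=0] ∩ [|A−(11, 9)|²=61]]
   so A = (5, 4)
3. D_x = -5/2  [[BC ⟂ CD ⇒ -15/2x+9y-543/4=0] ∩ [|D−(7/2, 18)|²=61]]
4. D_y = 13  [[BC ⟂ CD ⇒ -15/2x+9y-543/4=0] ∩ [|D−(7/2, 18)|²=61]]
   so D = (-5/2, 13)

A = (5, 4)
D = (-5/2, 13)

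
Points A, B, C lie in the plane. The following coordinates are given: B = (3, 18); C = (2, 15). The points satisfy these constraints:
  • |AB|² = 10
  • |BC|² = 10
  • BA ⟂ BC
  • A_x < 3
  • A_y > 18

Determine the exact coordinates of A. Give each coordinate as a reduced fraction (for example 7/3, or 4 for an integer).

A = (0, 19)

1. A_x = 0  [[BA ⟂ BC ⇒ -1x-3y+57=0] ∩ [|A−(3, 18)|²=10]]
2. A_y = 19  [[BA ⟂ BC ⇒ -1x-3y+57=0] ∩ [|A−(3, 18)|²=10]]
   so A = (0, 19)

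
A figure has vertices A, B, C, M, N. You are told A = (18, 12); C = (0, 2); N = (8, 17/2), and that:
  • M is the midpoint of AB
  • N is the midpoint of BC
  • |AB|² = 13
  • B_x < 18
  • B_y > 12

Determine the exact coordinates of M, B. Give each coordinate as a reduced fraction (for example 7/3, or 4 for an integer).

M = (17, 27/2)
B = (16, 15)

1. B_x = 16  [B = 2·N−C = 2·(8, 17/2)−(0, 2)]
2. B_y = 15  [B = 2·N−C = 2·(8, 17/2)−(0, 2)]
   so B = (16, 15)
3. M_x = 17  [2·M = A+B = (18, 12)+(16, 15)]
4. M_y = 27/2  [2·M = A+B = (18, 12)+(16, 15)]
   so M = (17, 27/2)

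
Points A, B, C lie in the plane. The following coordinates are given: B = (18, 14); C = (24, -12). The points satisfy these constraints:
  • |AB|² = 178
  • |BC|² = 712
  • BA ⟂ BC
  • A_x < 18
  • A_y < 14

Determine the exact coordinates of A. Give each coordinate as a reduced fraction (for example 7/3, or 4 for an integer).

A = (5, 11)

1. A_x = 5  [[BA ⟂ BC ⇒ 6x-26y+256=0] ∩ [|A−(18, 14)|²=178]]
2. A_y = 11  [[BA ⟂ BC ⇒ 6x-26y+256=0] ∩ [|A−(18, 14)|²=178]]
   so A = (5, 11)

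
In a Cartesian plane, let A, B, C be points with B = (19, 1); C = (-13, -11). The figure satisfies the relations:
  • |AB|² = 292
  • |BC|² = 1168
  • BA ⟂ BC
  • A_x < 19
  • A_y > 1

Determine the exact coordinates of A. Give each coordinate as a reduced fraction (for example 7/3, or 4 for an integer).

1. A_x = 13  [[BA ⟂ BC ⇒ -32x-12y+620=0] ∩ [|A−(19, 1)|²=292]]
2. A_y = 17  [[BA ⟂ BC ⇒ -32x-12y+620=0] ∩ [|A−(19, 1)|²=292]]
   so A = (13, 17)

A = (13, 17)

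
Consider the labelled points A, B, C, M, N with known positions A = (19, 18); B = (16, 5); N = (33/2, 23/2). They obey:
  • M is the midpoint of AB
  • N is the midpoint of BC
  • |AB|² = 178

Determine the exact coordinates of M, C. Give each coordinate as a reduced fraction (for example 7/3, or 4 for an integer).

M = (35/2, 23/2)
C = (17, 18)

1. M_x = 35/2  [2·M = A+B = (19, 18)+(16, 5)]
2. M_y = 23/2  [2·M = A+B = (19, 18)+(16, 5)]
   so M = (35/2, 23/2)
3. C_x = 17  [C = 2·N−B = 2·(33/2, 23/2)−(16, 5)]
4. C_y = 18  [C = 2·N−B = 2·(33/2, 23/2)−(16, 5)]
   so C = (17, 18)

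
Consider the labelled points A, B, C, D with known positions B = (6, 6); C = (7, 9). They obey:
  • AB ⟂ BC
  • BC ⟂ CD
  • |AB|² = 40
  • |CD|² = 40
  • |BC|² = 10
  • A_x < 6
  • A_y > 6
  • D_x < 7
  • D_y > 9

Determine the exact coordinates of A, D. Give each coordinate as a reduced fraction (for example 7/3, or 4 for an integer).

A = (0, 8)
D = (1, 11)

1. A_x = 0  [[AB ⟂ BC ⇒ -1x-3y+24=0] ∩ [|A−(6, 6)|²=40]]
2. A_y = 8  [[AB ⟂ BC ⇒ -1x-3y+24=0] ∩ [|A−(6, 6)|²=40]]
   so A = (0, 8)
3. D_x = 1  [[BC ⟂ CD ⇒ 1x+3y-34=0] ∩ [|D−(7, 9)|²=40]]
4. D_y = 11  [[BC ⟂ CD ⇒ 1x+3y-34=0] ∩ [|D−(7, 9)|²=40]]
   so D = (1, 11)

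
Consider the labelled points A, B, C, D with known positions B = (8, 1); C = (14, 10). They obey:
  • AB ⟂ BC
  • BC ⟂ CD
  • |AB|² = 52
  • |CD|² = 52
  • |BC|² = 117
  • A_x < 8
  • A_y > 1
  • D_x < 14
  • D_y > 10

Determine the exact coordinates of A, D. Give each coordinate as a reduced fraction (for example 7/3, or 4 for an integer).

A = (2, 5)
D = (8, 14)

1. A_x = 2  [[AB ⟂ BC ⇒ -6x-9y+57=0] ∩ [|A−(8, 1)|²=52]]
2. A_y = 5  [[AB ⟂ BC ⇒ -6x-9y+57=0] ∩ [|A−(8, 1)|²=52]]
   so A = (2, 5)
3. D_x = 8  [[BC ⟂ CD ⇒ 6x+9y-174=0] ∩ [|D−(14, 10)|²=52]]
4. D_y = 14  [[BC ⟂ CD ⇒ 6x+9y-174=0] ∩ [|D−(14, 10)|²=52]]
   so D = (8, 14)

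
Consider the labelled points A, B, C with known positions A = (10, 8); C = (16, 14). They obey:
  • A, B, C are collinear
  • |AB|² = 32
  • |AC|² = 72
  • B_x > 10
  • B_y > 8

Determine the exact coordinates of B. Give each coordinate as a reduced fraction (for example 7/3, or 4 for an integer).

B = (14, 12)

1. B_x = 14  [[A, B, C are collinear ⇒ 6x-6y-12=0] ∩ [|B−(10, 8)|²=32]]
2. B_y = 12  [[A, B, C are collinear ⇒ 6x-6y-12=0] ∩ [|B−(10, 8)|²=32]]
   so B = (14, 12)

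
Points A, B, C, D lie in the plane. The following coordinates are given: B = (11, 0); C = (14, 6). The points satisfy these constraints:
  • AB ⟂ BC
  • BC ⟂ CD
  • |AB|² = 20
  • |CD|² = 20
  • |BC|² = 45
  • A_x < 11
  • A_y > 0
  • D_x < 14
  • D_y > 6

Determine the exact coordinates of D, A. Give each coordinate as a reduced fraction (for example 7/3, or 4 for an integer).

1. D_x = 10  [[BC ⟂ CD ⇒ 3x+6y-78=0] ∩ [|D−(14, 6)|²=20]]
2. D_y = 8  [[BC ⟂ CD ⇒ 3x+6y-78=0] ∩ [|D−(14, 6)|²=20]]
   so D = (10, 8)
3. A_x = 7  [[AB ⟂ BC ⇒ -3x-6y+33=0] ∩ [|A−(11, 0)|²=20]]
4. A_y = 2  [[AB ⟂ BC ⇒ -3x-6y+33=0] ∩ [|A−(11, 0)|²=20]]
   so A = (7, 2)

D = (10, 8)
A = (7, 2)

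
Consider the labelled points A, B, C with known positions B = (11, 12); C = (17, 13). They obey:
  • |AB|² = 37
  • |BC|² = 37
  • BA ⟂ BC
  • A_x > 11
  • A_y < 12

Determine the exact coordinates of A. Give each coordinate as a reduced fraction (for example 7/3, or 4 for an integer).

1. A_x = 12  [[BA ⟂ BC ⇒ 6x+1y-78=0] ∩ [|A−(11, 12)|²=37]]
2. A_y = 6  [[BA ⟂ BC ⇒ 6x+1y-78=0] ∩ [|A−(11, 12)|²=37]]
   so A = (12, 6)

A = (12, 6)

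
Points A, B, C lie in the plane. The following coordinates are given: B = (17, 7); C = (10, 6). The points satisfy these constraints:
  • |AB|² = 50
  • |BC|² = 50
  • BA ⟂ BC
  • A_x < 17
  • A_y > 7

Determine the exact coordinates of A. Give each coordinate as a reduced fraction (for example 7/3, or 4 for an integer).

A = (16, 14)

1. A_x = 16  [[BA ⟂ BC ⇒ -7x-1y+126=0] ∩ [|A−(17, 7)|²=50]]
2. A_y = 14  [[BA ⟂ BC ⇒ -7x-1y+126=0] ∩ [|A−(17, 7)|²=50]]
   so A = (16, 14)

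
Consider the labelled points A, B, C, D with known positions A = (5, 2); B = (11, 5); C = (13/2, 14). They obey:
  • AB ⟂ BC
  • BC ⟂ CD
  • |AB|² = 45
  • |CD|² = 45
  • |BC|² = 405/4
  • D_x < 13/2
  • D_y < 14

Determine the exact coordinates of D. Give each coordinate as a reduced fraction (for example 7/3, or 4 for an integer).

D = (1/2, 11)

1. D_x = 1/2  [[BC ⟂ CD ⇒ -9/2x+9y-387/4=0] ∩ [|D−(13/2, 14)|²=45]]
2. D_y = 11  [[BC ⟂ CD ⇒ -9/2x+9y-387/4=0] ∩ [|D−(13/2, 14)|²=45]]
   so D = (1/2, 11)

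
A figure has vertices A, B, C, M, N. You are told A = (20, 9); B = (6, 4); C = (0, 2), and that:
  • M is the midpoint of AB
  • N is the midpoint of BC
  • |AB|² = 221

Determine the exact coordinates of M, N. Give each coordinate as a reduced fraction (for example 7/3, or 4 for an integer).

1. M_x = 13  [2·M = A+B = (20, 9)+(6, 4)]
2. M_y = 13/2  [2·M = A+B = (20, 9)+(6, 4)]
   so M = (13, 13/2)
3. N_x = 3  [2·N = B+C = (6, 4)+(0, 2)]
4. N_y = 3  [2·N = B+C = (6, 4)+(0, 2)]
   so N = (3, 3)

M = (13, 13/2)
N = (3, 3)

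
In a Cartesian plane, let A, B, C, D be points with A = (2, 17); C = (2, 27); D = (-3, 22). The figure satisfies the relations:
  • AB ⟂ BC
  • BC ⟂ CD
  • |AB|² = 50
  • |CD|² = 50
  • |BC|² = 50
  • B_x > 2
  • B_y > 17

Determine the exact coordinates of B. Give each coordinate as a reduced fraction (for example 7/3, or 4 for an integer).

1. B_x = 7  [[BC ⟂ CD ⇒ 5x+5y-145=0] ∩ [|B−(2, 17)|²=50]]
2. B_y = 22  [[BC ⟂ CD ⇒ 5x+5y-145=0] ∩ [|B−(2, 17)|²=50]]
   so B = (7, 22)

B = (7, 22)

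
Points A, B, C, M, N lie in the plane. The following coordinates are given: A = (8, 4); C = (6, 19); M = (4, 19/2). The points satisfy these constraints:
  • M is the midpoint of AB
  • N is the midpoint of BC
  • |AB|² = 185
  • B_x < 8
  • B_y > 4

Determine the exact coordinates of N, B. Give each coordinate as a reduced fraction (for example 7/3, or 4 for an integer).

N = (3, 17)
B = (0, 15)

1. B_x = 0  [B = 2·M−A = 2·(4, 19/2)−(8, 4)]
2. B_y = 15  [B = 2·M−A = 2·(4, 19/2)−(8, 4)]
   so B = (0, 15)
3. N_x = 3  [2·N = B+C = (0, 15)+(6, 19)]
4. N_y = 17  [2·N = B+C = (0, 15)+(6, 19)]
   so N = (3, 17)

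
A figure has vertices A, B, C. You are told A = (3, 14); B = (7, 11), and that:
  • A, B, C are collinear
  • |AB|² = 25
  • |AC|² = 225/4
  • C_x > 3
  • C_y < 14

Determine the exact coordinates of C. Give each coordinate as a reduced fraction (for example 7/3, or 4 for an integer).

C = (9, 19/2)

1. C_x = 9  [[A, B, C are collinear ⇒ 3x+4y-65=0] ∩ [|C−(3, 14)|²=225/4]]
2. C_y = 19/2  [[A, B, C are collinear ⇒ 3x+4y-65=0] ∩ [|C−(3, 14)|²=225/4]]
   so C = (9, 19/2)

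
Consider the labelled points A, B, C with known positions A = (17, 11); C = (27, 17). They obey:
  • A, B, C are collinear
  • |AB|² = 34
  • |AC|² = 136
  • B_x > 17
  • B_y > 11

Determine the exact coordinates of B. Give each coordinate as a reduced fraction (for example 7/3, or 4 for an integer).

B = (22, 14)

1. B_x = 22  [[A, B, C are collinear ⇒ 6x-10y+8=0] ∩ [|B−(17, 11)|²=34]]
2. B_y = 14  [[A, B, C are collinear ⇒ 6x-10y+8=0] ∩ [|B−(17, 11)|²=34]]
   so B = (22, 14)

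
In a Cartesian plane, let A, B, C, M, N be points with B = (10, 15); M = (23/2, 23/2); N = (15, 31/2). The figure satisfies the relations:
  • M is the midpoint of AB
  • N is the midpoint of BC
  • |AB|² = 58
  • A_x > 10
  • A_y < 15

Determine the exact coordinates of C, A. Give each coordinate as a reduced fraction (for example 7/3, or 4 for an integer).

1. A_x = 13  [A = 2·M−B = 2·(23/2, 23/2)−(10, 15)]
2. A_y = 8  [A = 2·M−B = 2·(23/2, 23/2)−(10, 15)]
   so A = (13, 8)
3. C_x = 20  [C = 2·N−B = 2·(15, 31/2)−(10, 15)]
4. C_y = 16  [C = 2·N−B = 2·(15, 31/2)−(10, 15)]
   so C = (20, 16)

C = (20, 16)
A = (13, 8)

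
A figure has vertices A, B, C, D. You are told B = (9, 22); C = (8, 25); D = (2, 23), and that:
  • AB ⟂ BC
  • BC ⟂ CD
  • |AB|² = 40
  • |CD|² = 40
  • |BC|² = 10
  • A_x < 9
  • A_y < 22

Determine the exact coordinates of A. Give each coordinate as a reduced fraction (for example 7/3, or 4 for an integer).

1. A_x = 3  [[AB ⟂ BC ⇒ 1x-3y+57=0] ∩ [|A−(9, 22)|²=40]]
2. A_y = 20  [[AB ⟂ BC ⇒ 1x-3y+57=0] ∩ [|A−(9, 22)|²=40]]
   so A = (3, 20)

A = (3, 20)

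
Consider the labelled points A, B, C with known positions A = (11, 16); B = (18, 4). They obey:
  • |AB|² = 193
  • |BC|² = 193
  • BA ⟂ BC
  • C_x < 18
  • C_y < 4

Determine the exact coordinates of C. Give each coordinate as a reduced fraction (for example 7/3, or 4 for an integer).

C = (6, -3)

1. C_x = 6  [[BA ⟂ BC ⇒ -7x+12y+78=0] ∩ [|C−(18, 4)|²=193]]
2. C_y = -3  [[BA ⟂ BC ⇒ -7x+12y+78=0] ∩ [|C−(18, 4)|²=193]]
   so C = (6, -3)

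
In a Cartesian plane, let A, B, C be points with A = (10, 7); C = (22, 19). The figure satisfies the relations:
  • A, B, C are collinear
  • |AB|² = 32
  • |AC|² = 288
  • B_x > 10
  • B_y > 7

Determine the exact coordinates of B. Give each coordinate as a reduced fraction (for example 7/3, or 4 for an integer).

1. B_x = 14  [[A, B, C are collinear ⇒ 12x-12y-36=0] ∩ [|B−(10, 7)|²=32]]
2. B_y = 11  [[A, B, C are collinear ⇒ 12x-12y-36=0] ∩ [|B−(10, 7)|²=32]]
   so B = (14, 11)

B = (14, 11)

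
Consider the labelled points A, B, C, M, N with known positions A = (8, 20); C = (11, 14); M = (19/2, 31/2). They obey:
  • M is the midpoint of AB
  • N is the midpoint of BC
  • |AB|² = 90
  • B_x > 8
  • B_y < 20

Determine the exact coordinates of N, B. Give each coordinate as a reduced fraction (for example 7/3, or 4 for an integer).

1. B_x = 11  [B = 2·M−A = 2·(19/2, 31/2)−(8, 20)]
2. B_y = 11  [B = 2·M−A = 2·(19/2, 31/2)−(8, 20)]
   so B = (11, 11)
3. N_x = 11  [2·N = B+C = (11, 11)+(11, 14)]
4. N_y = 25/2  [2·N = B+C = (11, 11)+(11, 14)]
   so N = (11, 25/2)

N = (11, 25/2)
B = (11, 11)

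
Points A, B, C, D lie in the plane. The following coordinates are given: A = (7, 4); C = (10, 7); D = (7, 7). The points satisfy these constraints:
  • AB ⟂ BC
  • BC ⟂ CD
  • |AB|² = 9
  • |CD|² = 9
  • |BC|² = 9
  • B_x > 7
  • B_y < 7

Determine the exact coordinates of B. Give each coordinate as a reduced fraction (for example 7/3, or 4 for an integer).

1. B_x = 10  [[BC ⟂ CD ⇒ 3x-30=0] ∩ [|B−(7, 4)|²=9]]
2. B_y = 4  [[BC ⟂ CD ⇒ 3x-30=0] ∩ [|B−(7, 4)|²=9]]
   so B = (10, 4)

B = (10, 4)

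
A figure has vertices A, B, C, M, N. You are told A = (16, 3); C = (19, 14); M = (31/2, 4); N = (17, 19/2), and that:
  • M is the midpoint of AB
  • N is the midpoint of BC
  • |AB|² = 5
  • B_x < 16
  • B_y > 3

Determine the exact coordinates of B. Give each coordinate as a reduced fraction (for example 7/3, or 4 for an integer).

B = (15, 5)

1. B_x = 15  [B = 2·M−A = 2·(31/2, 4)−(16, 3)]
2. B_y = 5  [B = 2·M−A = 2·(31/2, 4)−(16, 3)]
   so B = (15, 5)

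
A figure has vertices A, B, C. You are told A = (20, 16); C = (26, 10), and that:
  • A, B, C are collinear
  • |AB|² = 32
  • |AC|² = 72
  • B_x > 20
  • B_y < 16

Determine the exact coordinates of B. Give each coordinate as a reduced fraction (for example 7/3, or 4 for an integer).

1. B_x = 24  [[A, B, C are collinear ⇒ -6x-6y+216=0] ∩ [|B−(20, 16)|²=32]]
2. B_y = 12  [[A, B, C are collinear ⇒ -6x-6y+216=0] ∩ [|B−(20, 16)|²=32]]
   so B = (24, 12)

B = (24, 12)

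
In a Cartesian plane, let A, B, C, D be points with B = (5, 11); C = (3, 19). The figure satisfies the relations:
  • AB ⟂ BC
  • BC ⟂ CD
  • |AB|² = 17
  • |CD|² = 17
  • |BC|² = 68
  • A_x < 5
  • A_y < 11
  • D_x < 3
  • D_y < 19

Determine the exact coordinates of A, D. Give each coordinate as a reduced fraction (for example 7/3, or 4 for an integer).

A = (1, 10)
D = (-1, 18)

1. A_x = 1  [[AB ⟂ BC ⇒ 2x-8y+78=0] ∩ [|A−(5, 11)|²=17]]
2. A_y = 10  [[AB ⟂ BC ⇒ 2x-8y+78=0] ∩ [|A−(5, 11)|²=17]]
   so A = (1, 10)
3. D_x = -1  [[BC ⟂ CD ⇒ -2x+8y-146=0] ∩ [|D−(3, 19)|²=17]]
4. D_y = 18  [[BC ⟂ CD ⇒ -2x+8y-146=0] ∩ [|D−(3, 19)|²=17]]
   so D = (-1, 18)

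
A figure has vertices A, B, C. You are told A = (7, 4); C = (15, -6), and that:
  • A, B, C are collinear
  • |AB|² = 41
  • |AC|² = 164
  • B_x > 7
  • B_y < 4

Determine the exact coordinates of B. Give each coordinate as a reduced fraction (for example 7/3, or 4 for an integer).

1. B_x = 11  [[A, B, C are collinear ⇒ -10x-8y+102=0] ∩ [|B−(7, 4)|²=41]]
2. B_y = -1  [[A, B, C are collinear ⇒ -10x-8y+102=0] ∩ [|B−(7, 4)|²=41]]
   so B = (11, -1)

B = (11, -1)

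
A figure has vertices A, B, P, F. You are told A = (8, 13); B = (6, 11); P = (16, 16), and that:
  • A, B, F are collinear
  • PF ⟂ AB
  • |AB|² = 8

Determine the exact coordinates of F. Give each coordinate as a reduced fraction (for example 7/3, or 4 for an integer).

F = (27/2, 37/2)

1. F_x = 27/2  [[A, B, F are collinear ⇒ 2x-2y+10=0] ∩ [PF ⟂ AB ⇒ -2x-2y+64=0]]
2. F_y = 37/2  [[A, B, F are collinear ⇒ 2x-2y+10=0] ∩ [PF ⟂ AB ⇒ -2x-2y+64=0]]
   so F = (27/2, 37/2)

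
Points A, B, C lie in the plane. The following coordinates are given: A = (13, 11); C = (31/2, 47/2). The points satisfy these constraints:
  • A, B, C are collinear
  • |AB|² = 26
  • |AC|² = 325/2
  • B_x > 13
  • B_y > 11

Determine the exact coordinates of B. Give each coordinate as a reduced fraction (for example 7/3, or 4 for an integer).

B = (14, 16)

1. B_x = 14  [[A, B, C are collinear ⇒ 25/2x-5/2y-135=0] ∩ [|B−(13, 11)|²=26]]
2. B_y = 16  [[A, B, C are collinear ⇒ 25/2x-5/2y-135=0] ∩ [|B−(13, 11)|²=26]]
   so B = (14, 16)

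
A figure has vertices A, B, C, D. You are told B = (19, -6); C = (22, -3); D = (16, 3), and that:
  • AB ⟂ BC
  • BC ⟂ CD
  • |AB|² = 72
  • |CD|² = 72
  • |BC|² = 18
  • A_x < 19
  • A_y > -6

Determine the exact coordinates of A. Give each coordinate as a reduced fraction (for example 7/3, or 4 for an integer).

A = (13, 0)

1. A_x = 13  [[AB ⟂ BC ⇒ -3x-3y+39=0] ∩ [|A−(19, -6)|²=72]]
2. A_y = 0  [[AB ⟂ BC ⇒ -3x-3y+39=0] ∩ [|A−(19, -6)|²=72]]
   so A = (13, 0)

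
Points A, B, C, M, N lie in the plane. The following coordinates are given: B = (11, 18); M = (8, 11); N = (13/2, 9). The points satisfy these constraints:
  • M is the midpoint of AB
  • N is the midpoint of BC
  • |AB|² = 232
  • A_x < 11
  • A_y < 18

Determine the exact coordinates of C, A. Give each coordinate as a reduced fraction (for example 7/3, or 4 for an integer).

C = (2, 0)
A = (5, 4)

1. A_x = 5  [A = 2·M−B = 2·(8, 11)−(11, 18)]
2. A_y = 4  [A = 2·M−B = 2·(8, 11)−(11, 18)]
   so A = (5, 4)
3. C_x = 2  [C = 2·N−B = 2·(13/2, 9)−(11, 18)]
4. C_y = 0  [C = 2·N−B = 2·(13/2, 9)−(11, 18)]
   so C = (2, 0)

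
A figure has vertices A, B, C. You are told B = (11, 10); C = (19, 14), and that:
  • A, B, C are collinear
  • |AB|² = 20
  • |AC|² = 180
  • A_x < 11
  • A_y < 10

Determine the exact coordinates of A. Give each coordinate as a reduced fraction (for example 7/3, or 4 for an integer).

1. A_x = 7  [[A, B, C are collinear ⇒ -4x+8y-36=0] ∩ [|A−(11, 10)|²=20]]
2. A_y = 8  [[A, B, C are collinear ⇒ -4x+8y-36=0] ∩ [|A−(11, 10)|²=20]]
   so A = (7, 8)

A = (7, 8)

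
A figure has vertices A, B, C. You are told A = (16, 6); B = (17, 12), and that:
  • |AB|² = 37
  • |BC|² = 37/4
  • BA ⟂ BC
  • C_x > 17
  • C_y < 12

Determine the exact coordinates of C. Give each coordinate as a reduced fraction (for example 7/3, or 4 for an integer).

1. C_x = 20  [[BA ⟂ BC ⇒ -1x-6y+89=0] ∩ [|C−(17, 12)|²=37/4]]
2. C_y = 23/2  [[BA ⟂ BC ⇒ -1x-6y+89=0] ∩ [|C−(17, 12)|²=37/4]]
   so C = (20, 23/2)

C = (20, 23/2)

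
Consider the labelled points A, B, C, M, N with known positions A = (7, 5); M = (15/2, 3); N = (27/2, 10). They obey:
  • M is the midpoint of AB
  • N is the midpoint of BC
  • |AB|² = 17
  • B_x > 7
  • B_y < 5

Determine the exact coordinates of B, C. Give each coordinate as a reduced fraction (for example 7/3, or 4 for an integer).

B = (8, 1)
C = (19, 19)

1. B_x = 8  [B = 2·M−A = 2·(15/2, 3)−(7, 5)]
2. B_y = 1  [B = 2·M−A = 2·(15/2, 3)−(7, 5)]
   so B = (8, 1)
3. C_x = 19  [C = 2·N−B = 2·(27/2, 10)−(8, 1)]
4. C_y = 19  [C = 2·N−B = 2·(27/2, 10)−(8, 1)]
   so C = (19, 19)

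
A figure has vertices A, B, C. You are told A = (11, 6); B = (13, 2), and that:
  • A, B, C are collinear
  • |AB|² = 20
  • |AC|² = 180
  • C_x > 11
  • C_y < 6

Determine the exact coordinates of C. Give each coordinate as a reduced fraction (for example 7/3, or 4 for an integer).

1. C_x = 17  [[A, B, C are collinear ⇒ 4x+2y-56=0] ∩ [|C−(11, 6)|²=180]]
2. C_y = -6  [[A, B, C are collinear ⇒ 4x+2y-56=0] ∩ [|C−(11, 6)|²=180]]
   so C = (17, -6)

C = (17, -6)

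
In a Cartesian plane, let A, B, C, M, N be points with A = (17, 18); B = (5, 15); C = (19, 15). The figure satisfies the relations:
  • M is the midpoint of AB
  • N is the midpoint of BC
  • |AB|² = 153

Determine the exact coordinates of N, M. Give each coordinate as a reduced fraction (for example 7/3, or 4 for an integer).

N = (12, 15)
M = (11, 33/2)

1. M_x = 11  [2·M = A+B = (17, 18)+(5, 15)]
2. M_y = 33/2  [2·M = A+B = (17, 18)+(5, 15)]
   so M = (11, 33/2)
3. N_x = 12  [2·N = B+C = (5, 15)+(19, 15)]
4. N_y = 15  [2·N = B+C = (5, 15)+(19, 15)]
   so N = (12, 15)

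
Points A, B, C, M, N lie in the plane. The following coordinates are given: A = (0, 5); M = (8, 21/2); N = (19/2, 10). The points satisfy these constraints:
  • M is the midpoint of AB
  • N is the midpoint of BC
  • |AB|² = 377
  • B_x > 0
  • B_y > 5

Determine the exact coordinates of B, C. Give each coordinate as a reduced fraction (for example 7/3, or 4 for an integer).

1. B_x = 16  [B = 2·M−A = 2·(8, 21/2)−(0, 5)]
2. B_y = 16  [B = 2·M−A = 2·(8, 21/2)−(0, 5)]
   so B = (16, 16)
3. C_x = 3  [C = 2·N−B = 2·(19/2, 10)−(16, 16)]
4. C_y = 4  [C = 2·N−B = 2·(19/2, 10)−(16, 16)]
   so C = (3, 4)

B = (16, 16)
C = (3, 4)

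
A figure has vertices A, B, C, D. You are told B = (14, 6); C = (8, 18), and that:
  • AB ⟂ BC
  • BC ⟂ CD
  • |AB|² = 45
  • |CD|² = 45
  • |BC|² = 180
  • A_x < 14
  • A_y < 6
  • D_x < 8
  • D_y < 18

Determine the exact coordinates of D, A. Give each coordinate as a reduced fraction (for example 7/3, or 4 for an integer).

1. D_x = 2  [[BC ⟂ CD ⇒ -6x+12y-168=0] ∩ [|D−(8, 18)|²=45]]
2. D_y = 15  [[BC ⟂ CD ⇒ -6x+12y-168=0] ∩ [|D−(8, 18)|²=45]]
   so D = (2, 15)
3. A_x = 8  [[AB ⟂ BC ⇒ 6x-12y-12=0] ∩ [|A−(14, 6)|²=45]]
4. A_y = 3  [[AB ⟂ BC ⇒ 6x-12y-12=0] ∩ [|A−(14, 6)|²=45]]
   so A = (8, 3)

D = (2, 15)
A = (8, 3)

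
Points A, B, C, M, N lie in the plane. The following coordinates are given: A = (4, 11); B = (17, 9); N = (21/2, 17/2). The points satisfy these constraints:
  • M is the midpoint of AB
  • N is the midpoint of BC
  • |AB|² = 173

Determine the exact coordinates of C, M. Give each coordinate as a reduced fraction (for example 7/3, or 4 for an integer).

1. M_x = 21/2  [2·M = A+B = (4, 11)+(17, 9)]
2. M_y = 10  [2·M = A+B = (4, 11)+(17, 9)]
   so M = (21/2, 10)
3. C_x = 4  [C = 2·N−B = 2·(21/2, 17/2)−(17, 9)]
4. C_y = 8  [C = 2·N−B = 2·(21/2, 17/2)−(17, 9)]
   so C = (4, 8)

C = (4, 8)
M = (21/2, 10)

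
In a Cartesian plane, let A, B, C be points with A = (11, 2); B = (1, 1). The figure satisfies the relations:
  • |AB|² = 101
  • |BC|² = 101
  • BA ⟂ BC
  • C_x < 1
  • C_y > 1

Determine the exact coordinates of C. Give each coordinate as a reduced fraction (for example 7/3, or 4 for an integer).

C = (0, 11)

1. C_x = 0  [[BA ⟂ BC ⇒ 10x+1y-11=0] ∩ [|C−(1, 1)|²=101]]
2. C_y = 11  [[BA ⟂ BC ⇒ 10x+1y-11=0] ∩ [|C−(1, 1)|²=101]]
   so C = (0, 11)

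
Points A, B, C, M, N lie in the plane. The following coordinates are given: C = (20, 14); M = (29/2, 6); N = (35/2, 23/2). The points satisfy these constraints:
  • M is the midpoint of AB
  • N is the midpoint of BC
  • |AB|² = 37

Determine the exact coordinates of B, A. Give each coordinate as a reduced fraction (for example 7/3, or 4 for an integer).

1. B_x = 15  [B = 2·N−C = 2·(35/2, 23/2)−(20, 14)]
2. B_y = 9  [B = 2·N−C = 2·(35/2, 23/2)−(20, 14)]
   so B = (15, 9)
3. A_x = 14  [A = 2·M−B = 2·(29/2, 6)−(15, 9)]
4. A_y = 3  [A = 2·M−B = 2·(29/2, 6)−(15, 9)]
   so A = (14, 3)

B = (15, 9)
A = (14, 3)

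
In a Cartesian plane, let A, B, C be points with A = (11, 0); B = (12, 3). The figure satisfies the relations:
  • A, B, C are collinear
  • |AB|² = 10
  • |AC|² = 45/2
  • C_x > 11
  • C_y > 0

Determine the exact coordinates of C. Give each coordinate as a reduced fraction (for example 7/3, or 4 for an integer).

1. C_x = 25/2  [[A, B, C are collinear ⇒ -3x+1y+33=0] ∩ [|C−(11, 0)|²=45/2]]
2. C_y = 9/2  [[A, B, C are collinear ⇒ -3x+1y+33=0] ∩ [|C−(11, 0)|²=45/2]]
   so C = (25/2, 9/2)

C = (25/2, 9/2)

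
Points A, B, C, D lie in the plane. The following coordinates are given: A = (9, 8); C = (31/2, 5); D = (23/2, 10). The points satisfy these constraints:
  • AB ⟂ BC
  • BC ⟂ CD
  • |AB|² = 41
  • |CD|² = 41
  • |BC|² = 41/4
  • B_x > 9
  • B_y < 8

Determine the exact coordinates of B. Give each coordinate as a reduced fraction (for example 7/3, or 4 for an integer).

B = (13, 3)

1. B_x = 13  [[BC ⟂ CD ⇒ 4x-5y-37=0] ∩ [|B−(9, 8)|²=41]]
2. B_y = 3  [[BC ⟂ CD ⇒ 4x-5y-37=0] ∩ [|B−(9, 8)|²=41]]
   so B = (13, 3)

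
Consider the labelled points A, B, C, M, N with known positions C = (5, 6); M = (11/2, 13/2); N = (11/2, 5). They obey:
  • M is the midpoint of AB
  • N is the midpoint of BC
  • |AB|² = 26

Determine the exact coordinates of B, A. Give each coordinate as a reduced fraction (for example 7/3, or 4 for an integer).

1. B_x = 6  [B = 2·N−C = 2·(11/2, 5)−(5, 6)]
2. B_y = 4  [B = 2·N−C = 2·(11/2, 5)−(5, 6)]
   so B = (6, 4)
3. A_x = 5  [A = 2·M−B = 2·(11/2, 13/2)−(6, 4)]
4. A_y = 9  [A = 2·M−B = 2·(11/2, 13/2)−(6, 4)]
   so A = (5, 9)

B = (6, 4)
A = (5, 9)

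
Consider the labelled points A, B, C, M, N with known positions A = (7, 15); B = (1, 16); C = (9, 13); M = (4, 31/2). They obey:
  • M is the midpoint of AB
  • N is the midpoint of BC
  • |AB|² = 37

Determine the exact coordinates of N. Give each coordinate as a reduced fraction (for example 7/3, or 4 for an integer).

1. N_x = 5  [2·N = B+C = (1, 16)+(9, 13)]
2. N_y = 29/2  [2·N = B+C = (1, 16)+(9, 13)]
   so N = (5, 29/2)

N = (5, 29/2)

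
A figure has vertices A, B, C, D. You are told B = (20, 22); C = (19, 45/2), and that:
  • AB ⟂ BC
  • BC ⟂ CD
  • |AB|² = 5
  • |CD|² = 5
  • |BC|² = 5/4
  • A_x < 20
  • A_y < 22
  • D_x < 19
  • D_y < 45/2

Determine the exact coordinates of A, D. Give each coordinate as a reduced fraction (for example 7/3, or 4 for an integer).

1. A_x = 19  [[AB ⟂ BC ⇒ 1x-1/2y-9=0] ∩ [|A−(20, 22)|²=5]]
2. A_y = 20  [[AB ⟂ BC ⇒ 1x-1/2y-9=0] ∩ [|A−(20, 22)|²=5]]
   so A = (19, 20)
3. D_x = 18  [[BC ⟂ CD ⇒ -1x+1/2y+31/4=0] ∩ [|D−(19, 45/2)|²=5]]
4. D_y = 41/2  [[BC ⟂ CD ⇒ -1x+1/2y+31/4=0] ∩ [|D−(19, 45/2)|²=5]]
   so D = (18, 41/2)

A = (19, 20)
D = (18, 41/2)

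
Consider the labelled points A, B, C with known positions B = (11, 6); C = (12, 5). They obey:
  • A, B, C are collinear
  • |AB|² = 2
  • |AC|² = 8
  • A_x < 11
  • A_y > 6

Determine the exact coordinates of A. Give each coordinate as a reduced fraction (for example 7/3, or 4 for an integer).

A = (10, 7)

1. A_x = 10  [[A, B, C are collinear ⇒ 1x+1y-17=0] ∩ [|A−(11, 6)|²=2]]
2. A_y = 7  [[A, B, C are collinear ⇒ 1x+1y-17=0] ∩ [|A−(11, 6)|²=2]]
   so A = (10, 7)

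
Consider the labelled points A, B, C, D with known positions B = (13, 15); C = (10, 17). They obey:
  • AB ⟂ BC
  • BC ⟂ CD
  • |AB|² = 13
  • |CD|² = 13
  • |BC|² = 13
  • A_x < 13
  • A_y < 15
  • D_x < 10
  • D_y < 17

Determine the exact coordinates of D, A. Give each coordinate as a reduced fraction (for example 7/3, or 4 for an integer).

1. D_x = 8  [[BC ⟂ CD ⇒ -3x+2y-4=0] ∩ [|D−(10, 17)|²=13]]
2. D_y = 14  [[BC ⟂ CD ⇒ -3x+2y-4=0] ∩ [|D−(10, 17)|²=13]]
   so D = (8, 14)
3. A_x = 11  [[AB ⟂ BC ⇒ 3x-2y-9=0] ∩ [|A−(13, 15)|²=13]]
4. A_y = 12  [[AB ⟂ BC ⇒ 3x-2y-9=0] ∩ [|A−(13, 15)|²=13]]
   so A = (11, 12)

D = (8, 14)
A = (11, 12)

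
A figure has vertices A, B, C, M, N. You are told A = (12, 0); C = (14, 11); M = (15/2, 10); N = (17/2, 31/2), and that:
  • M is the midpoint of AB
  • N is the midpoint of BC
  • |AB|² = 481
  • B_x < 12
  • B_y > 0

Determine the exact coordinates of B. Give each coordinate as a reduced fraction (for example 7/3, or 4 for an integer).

B = (3, 20)

1. B_x = 3  [B = 2·M−A = 2·(15/2, 10)−(12, 0)]
2. B_y = 20  [B = 2·M−A = 2·(15/2, 10)−(12, 0)]
   so B = (3, 20)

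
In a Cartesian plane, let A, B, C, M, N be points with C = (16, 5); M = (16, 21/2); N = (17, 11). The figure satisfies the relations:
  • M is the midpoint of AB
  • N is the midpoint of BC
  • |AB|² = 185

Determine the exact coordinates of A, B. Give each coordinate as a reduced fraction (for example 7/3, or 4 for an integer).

1. B_x = 18  [B = 2·N−C = 2·(17, 11)−(16, 5)]
2. B_y = 17  [B = 2·N−C = 2·(17, 11)−(16, 5)]
   so B = (18, 17)
3. A_x = 14  [A = 2·M−B = 2·(16, 21/2)−(18, 17)]
4. A_y = 4  [A = 2·M−B = 2·(16, 21/2)−(18, 17)]
   so A = (14, 4)

A = (14, 4)
B = (18, 17)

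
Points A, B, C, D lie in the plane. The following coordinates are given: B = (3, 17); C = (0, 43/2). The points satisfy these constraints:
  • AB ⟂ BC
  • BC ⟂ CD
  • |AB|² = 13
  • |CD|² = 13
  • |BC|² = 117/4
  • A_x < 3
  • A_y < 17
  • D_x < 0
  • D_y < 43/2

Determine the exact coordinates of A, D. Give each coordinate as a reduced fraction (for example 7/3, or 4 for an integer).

A = (0, 15)
D = (-3, 39/2)

1. A_x = 0  [[AB ⟂ BC ⇒ 3x-9/2y+135/2=0] ∩ [|A−(3, 17)|²=13]]
2. A_y = 15  [[AB ⟂ BC ⇒ 3x-9/2y+135/2=0] ∩ [|A−(3, 17)|²=13]]
   so A = (0, 15)
3. D_x = -3  [[BC ⟂ CD ⇒ -3x+9/2y-387/4=0] ∩ [|D−(0, 43/2)|²=13]]
4. D_y = 39/2  [[BC ⟂ CD ⇒ -3x+9/2y-387/4=0] ∩ [|D−(0, 43/2)|²=13]]
   so D = (-3, 39/2)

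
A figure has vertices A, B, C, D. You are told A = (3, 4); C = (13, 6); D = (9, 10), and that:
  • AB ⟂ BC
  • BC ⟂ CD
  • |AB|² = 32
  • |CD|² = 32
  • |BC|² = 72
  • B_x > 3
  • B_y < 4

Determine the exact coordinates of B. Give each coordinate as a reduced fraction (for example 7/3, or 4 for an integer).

B = (7, 0)

1. B_x = 7  [[BC ⟂ CD ⇒ 4x-4y-28=0] ∩ [|B−(3, 4)|²=32]]
2. B_y = 0  [[BC ⟂ CD ⇒ 4x-4y-28=0] ∩ [|B−(3, 4)|²=32]]
   so B = (7, 0)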